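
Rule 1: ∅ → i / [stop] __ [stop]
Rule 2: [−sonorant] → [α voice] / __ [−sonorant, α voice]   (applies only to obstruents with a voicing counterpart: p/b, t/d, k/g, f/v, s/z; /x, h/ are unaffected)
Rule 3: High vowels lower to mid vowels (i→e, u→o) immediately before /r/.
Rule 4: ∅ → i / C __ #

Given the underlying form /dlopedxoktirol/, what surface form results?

dlopetxokiteroli

Rule 1 (stop-cluster i-epenthesis): /k/ and /t/ form a stop–stop cluster, so [i] is inserted between them. /dlopedxoktirol/ → dlopedxokitirol.
Rule 2 (regressive voicing assimilation): /d/ precedes the voiceless obstruent /x/, so it devoices to [t] by assimilation. /dlopedxokitirol/ → dlopetxokitirol.
Rule 3 (pre-rhotic lowering): /i/ is a high vowel immediately before /r/, so it lowers to [e]. /dlopetxokitirol/ → dlopetxokiterol.
Rule 4 (final i-epenthesis): the form ends in the consonant /l/, so [i] is inserted word-finally. /dlopetxokiterol/ → dlopetxokiteroli.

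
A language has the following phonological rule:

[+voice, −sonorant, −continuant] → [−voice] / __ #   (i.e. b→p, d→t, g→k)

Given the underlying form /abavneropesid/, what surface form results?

abavneropesit

Scanning /abavneropesid/: /b/ at position 2 is not in the conditioning environment; /d/ is a voiced stop in word-final position, so it devoices to [t].
Result: [abavneropesit].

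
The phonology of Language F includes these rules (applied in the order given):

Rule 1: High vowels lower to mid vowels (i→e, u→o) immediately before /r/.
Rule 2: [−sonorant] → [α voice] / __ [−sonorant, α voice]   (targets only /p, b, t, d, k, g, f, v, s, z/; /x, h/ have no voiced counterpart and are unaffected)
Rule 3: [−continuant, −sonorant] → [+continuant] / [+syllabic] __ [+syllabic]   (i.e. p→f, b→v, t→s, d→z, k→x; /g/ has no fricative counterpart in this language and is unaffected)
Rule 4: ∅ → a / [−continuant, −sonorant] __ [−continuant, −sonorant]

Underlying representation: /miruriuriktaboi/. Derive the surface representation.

Rule 1 (pre-rhotic lowering): /i/ is a high vowel immediately before /r/, so it lowers to [e]. /u/ is a high vowel immediately before /r/, so it lowers to [o]. /u/ is a high vowel immediately before /r/, so it lowers to [o]. /miruriuriktaboi/ → merorioriktaboi.
Rule 2 (regressive voicing assimilation): no segment meets the environment; /merorioriktaboi/ is unchanged.
Rule 3 (intervocalic spirantization): /b/ is a stop between vowels /a/ and /o/, so it spirantizes to the fricative [v]. /merorioriktaboi/ → merorioriktavoi.
Rule 4 (stop-cluster a-epenthesis): /k/ and /t/ form a stop–stop cluster, so [a] is inserted between them. /merorioriktavoi/ → meroriorikatavoi.

meroriorikatavoi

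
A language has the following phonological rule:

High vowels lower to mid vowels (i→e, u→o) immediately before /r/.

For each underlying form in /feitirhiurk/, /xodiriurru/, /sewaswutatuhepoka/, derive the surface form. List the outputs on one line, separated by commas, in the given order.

feiterhiork, xoderiorru, sewaswutatuhepoka

/feitirhiurk/: /i/ is a high vowel immediately before /r/, so it lowers to [e]. /u/ is a high vowel immediately before /r/, so it lowers to [o]. → [feiterhiork].
/xodiriurru/: /i/ is a high vowel immediately before /r/, so it lowers to [e]. /u/ is a high vowel immediately before /r/, so it lowers to [o]. → [xoderiorru].
/sewaswutatuhepoka/: the rule's environment is not met; surfaces unchanged as [sewaswutatuhepoka].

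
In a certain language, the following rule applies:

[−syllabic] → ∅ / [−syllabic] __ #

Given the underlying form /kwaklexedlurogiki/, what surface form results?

kwaklexedlurogiki

No segment of /kwaklexedlurogiki/ meets the structural description of the rule, so the form surfaces unchanged.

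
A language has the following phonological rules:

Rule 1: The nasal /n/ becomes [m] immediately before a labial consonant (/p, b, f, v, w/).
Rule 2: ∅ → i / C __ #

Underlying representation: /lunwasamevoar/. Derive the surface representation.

lumwasamevoari

Rule 1 (nasal place assimilation): /n/ precedes the labial consonant /w/, so it assimilates in place to [m]. /lunwasamevoar/ → lumwasamevoar.
Rule 2 (final i-epenthesis): the form ends in the consonant /r/, so [i] is inserted word-finally. /lumwasamevoar/ → lumwasamevoari.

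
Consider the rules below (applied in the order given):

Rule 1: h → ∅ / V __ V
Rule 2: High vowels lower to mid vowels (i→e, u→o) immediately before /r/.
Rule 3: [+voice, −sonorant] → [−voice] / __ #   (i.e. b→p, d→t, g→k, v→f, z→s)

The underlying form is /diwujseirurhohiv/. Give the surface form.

diwujseerorhoif

Rule 1 (intervocalic h-deletion): /h/ occurs between vowels /o/ and /i/, so it deletes. /diwujseirurhohiv/ → diwujseirurhoiv.
Rule 2 (pre-rhotic lowering): /i/ is a high vowel immediately before /r/, so it lowers to [e]. /u/ is a high vowel immediately before /r/, so it lowers to [o]. /diwujseirurhoiv/ → diwujseerorhoiv.
Rule 3 (final devoicing): /v/ is a voiced obstruent in word-final position, so it devoices to [f]. /diwujseerorhoiv/ → diwujseerorhoif.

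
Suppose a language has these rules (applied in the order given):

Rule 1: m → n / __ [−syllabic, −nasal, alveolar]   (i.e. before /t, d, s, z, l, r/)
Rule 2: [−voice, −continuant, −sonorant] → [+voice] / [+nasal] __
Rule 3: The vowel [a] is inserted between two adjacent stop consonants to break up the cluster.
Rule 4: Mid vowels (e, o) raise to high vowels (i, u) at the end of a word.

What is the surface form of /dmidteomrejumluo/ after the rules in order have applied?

Rule 1 (nasal place assimilation): /m/ precedes the alveolar consonant /r/, so it assimilates in place to [n]. /m/ precedes the alveolar consonant /l/, so it assimilates in place to [n]. /dmidteomrejumluo/ → dmidteonrejunluo.
Rule 2 (post-nasal voicing): no segment meets the environment; /dmidteonrejunluo/ is unchanged.
Rule 3 (stop-cluster a-epenthesis): /d/ and /t/ form a stop–stop cluster, so [a] is inserted between them. /dmidteonrejunluo/ → dmidateonrejunluo.
Rule 4 (final vowel raising): /o/ is a mid vowel in word-final position, so it raises to [u]. /dmidateonrejunluo/ → dmidateonrejunluu.

dmidateonrejunluu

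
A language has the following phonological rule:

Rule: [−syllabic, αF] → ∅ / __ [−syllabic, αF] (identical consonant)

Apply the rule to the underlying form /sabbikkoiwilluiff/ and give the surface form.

/bb/ is a geminate; the first /b/ deletes.
/kk/ is a geminate; the first /k/ deletes.
/ll/ is a geminate; the first /l/ deletes.
/ff/ is a geminate; the first /f/ deletes.
The other instances of /s/, /b/, /k/, /w/, /l/, /f/ do not occur in the required environment and remain unchanged.
Surface form: [sabikoiwiluif].

sabikoiwiluif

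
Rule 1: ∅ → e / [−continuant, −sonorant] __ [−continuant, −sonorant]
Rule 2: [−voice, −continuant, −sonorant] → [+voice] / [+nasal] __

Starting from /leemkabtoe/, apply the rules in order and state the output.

leemgabetoe

Rule 1 (stop-cluster e-epenthesis): /b/ and /t/ form a stop–stop cluster, so [e] is inserted between them. /leemkabtoe/ → leemkabetoe.
Rule 2 (post-nasal voicing): /k/ is a voiceless stop immediately after the nasal /m/, so it voices to [g]. /leemkabetoe/ → leemgabetoe.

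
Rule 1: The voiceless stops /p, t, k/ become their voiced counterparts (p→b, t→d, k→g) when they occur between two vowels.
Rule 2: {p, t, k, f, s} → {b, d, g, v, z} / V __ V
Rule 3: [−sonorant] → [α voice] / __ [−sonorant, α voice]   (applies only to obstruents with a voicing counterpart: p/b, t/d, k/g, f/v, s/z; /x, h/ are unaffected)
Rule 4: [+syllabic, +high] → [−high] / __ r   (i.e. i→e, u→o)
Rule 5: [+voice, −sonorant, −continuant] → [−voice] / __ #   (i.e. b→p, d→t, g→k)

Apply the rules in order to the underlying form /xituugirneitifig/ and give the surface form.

xiduugerneidivik

Rule 1 (intervocalic voicing): /t/ is a voiceless stop between vowels /i/ and /u/, so it voices to [d]. /t/ is a voiceless stop between vowels /i/ and /i/, so it voices to [d]. /xituugirneitifig/ → xiduugirneidifig.
Rule 2 (intervocalic voicing): /f/ is a voiceless obstruent between vowels /i/ and /i/, so it voices to [v]. /xiduugirneidifig/ → xiduugirneidivig.
Rule 3 (regressive voicing assimilation): no segment meets the environment; /xiduugirneidivig/ is unchanged.
Rule 4 (pre-rhotic lowering): /i/ is a high vowel immediately before /r/, so it lowers to [e]. /xiduugirneidivig/ → xiduugerneidivig.
Rule 5 (final devoicing): /g/ is a voiced stop in word-final position, so it devoices to [k]. /xiduugerneidivig/ → xiduugerneidivik.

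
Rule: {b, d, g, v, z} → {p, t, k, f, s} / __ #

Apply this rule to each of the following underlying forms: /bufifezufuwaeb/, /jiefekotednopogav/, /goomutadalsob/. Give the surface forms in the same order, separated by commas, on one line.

/bufifezufuwaeb/: /b/ is a voiced obstruent in word-final position, so it devoices to [p]. → [bufifezufuwaep].
/jiefekotednopogav/: /v/ is a voiced obstruent in word-final position, so it devoices to [f]. → [jiefekotednopogaf].
/goomutadalsob/: /b/ is a voiced obstruent in word-final position, so it devoices to [p]. → [goomutadalsop].

bufifezufuwaep, jiefekotednopogaf, goomutadalsop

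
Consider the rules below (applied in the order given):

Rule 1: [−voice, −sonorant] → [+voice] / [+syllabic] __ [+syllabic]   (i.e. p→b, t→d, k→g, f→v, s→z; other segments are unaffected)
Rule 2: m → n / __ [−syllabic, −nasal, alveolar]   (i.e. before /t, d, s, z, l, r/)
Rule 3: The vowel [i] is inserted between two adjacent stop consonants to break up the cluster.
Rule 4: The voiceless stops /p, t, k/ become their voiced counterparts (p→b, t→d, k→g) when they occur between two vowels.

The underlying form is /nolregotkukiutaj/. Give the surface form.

nolregodigugiudaj

Rule 1 (intervocalic voicing): /k/ is a voiceless obstruent between vowels /u/ and /i/, so it voices to [g]. /t/ is a voiceless obstruent between vowels /u/ and /a/, so it voices to [d]. /nolregotkukiutaj/ → nolregotkugiudaj.
Rule 2 (nasal place assimilation): no segment meets the environment; /nolregotkugiudaj/ is unchanged.
Rule 3 (stop-cluster i-epenthesis): /t/ and /k/ form a stop–stop cluster, so [i] is inserted between them. /nolregotkugiudaj/ → nolregotikugiudaj.
Rule 4 (intervocalic voicing): /t/ is a voiceless stop between vowels /o/ and /i/, so it voices to [d]. /k/ is a voiceless stop between vowels /i/ and /u/, so it voices to [g]. /nolregotikugiudaj/ → nolregodigugiudaj.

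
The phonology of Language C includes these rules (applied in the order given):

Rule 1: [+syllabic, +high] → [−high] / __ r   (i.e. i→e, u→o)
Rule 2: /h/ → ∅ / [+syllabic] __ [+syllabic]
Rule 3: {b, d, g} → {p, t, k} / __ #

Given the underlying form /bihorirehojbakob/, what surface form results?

Rule 1 (pre-rhotic lowering): /i/ is a high vowel immediately before /r/, so it lowers to [e]. /bihorirehojbakob/ → bihorerehojbakob.
Rule 2 (intervocalic h-deletion): /h/ occurs between vowels /i/ and /o/, so it deletes. /h/ occurs between vowels /e/ and /o/, so it deletes. /bihorerehojbakob/ → biorereojbakob.
Rule 3 (final devoicing): /b/ is a voiced stop in word-final position, so it devoices to [p]. /biorereojbakob/ → biorereojbakop.

biorereojbakop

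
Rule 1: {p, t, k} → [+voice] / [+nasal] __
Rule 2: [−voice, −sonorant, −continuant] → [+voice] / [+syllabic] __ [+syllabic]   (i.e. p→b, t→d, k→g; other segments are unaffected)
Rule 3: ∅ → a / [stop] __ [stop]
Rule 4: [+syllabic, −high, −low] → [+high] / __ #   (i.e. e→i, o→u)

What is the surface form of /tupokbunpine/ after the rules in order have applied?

Rule 1 (post-nasal voicing): /p/ is a voiceless stop immediately after the nasal /n/, so it voices to [b]. /tupokbunpine/ → tupokbunbine.
Rule 2 (intervocalic voicing): /p/ is a voiceless stop between vowels /u/ and /o/, so it voices to [b]. /tupokbunbine/ → tubokbunbine.
Rule 3 (stop-cluster a-epenthesis): /k/ and /b/ form a stop–stop cluster, so [a] is inserted between them. /tubokbunbine/ → tubokabunbine.
Rule 4 (final vowel raising): /e/ is a mid vowel in word-final position, so it raises to [i]. /tubokabunbine/ → tubokabunbini.

tubokabunbini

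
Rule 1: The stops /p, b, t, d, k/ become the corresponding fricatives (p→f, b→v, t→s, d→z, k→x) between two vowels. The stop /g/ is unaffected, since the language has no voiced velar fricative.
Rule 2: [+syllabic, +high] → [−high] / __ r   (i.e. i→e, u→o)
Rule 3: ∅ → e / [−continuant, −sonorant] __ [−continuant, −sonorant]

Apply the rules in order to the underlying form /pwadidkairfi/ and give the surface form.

Rule 1 (intervocalic spirantization): /d/ is a stop between vowels /a/ and /i/, so it spirantizes to the fricative [z]. /pwadidkairfi/ → pwazidkairfi.
Rule 2 (pre-rhotic lowering): /i/ is a high vowel immediately before /r/, so it lowers to [e]. /pwazidkairfi/ → pwazidkaerfi.
Rule 3 (stop-cluster e-epenthesis): /d/ and /k/ form a stop–stop cluster, so [e] is inserted between them. /pwazidkaerfi/ → pwazidekaerfi.

pwazidekaerfi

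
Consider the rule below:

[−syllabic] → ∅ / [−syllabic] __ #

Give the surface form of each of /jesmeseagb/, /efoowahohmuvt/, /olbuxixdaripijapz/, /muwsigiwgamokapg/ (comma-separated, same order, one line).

/jesmeseagb/: /b/ is the second consonant of a word-final cluster /gb/, so it deletes. → [jesmeseag].
/efoowahohmuvt/: /t/ is the second consonant of a word-final cluster /vt/, so it deletes. → [efoowahohmuv].
/olbuxixdaripijapz/: /z/ is the second consonant of a word-final cluster /pz/, so it deletes. → [olbuxixdaripijap].
/muwsigiwgamokapg/: /g/ is the second consonant of a word-final cluster /pg/, so it deletes. → [muwsigiwgamokap].

jesmeseag, efoowahohmuv, olbuxixdaripijap, muwsigiwgamokap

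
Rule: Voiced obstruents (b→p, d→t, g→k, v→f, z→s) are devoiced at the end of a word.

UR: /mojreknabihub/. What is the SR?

Scanning /mojreknabihub/: /b/ at position 9 is not in the conditioning environment; /b/ is a voiced obstruent in word-final position, so it devoices to [p].
Result: [mojreknabihup].

mojreknabihup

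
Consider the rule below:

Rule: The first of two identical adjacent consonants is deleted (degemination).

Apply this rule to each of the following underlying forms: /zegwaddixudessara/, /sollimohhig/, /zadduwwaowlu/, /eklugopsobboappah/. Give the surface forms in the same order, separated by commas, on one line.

zegwadixudesara, solimohig, zaduwaowlu, eklugopsoboapah

/zegwaddixudessara/: /dd/ is a geminate; the first /d/ deletes. /ss/ is a geminate; the first /s/ deletes. → [zegwadixudesara].
/sollimohhig/: /ll/ is a geminate; the first /l/ deletes. /hh/ is a geminate; the first /h/ deletes. → [solimohig].
/zadduwwaowlu/: /dd/ is a geminate; the first /d/ deletes. /ww/ is a geminate; the first /w/ deletes. → [zaduwaowlu].
/eklugopsobboappah/: /bb/ is a geminate; the first /b/ deletes. /pp/ is a geminate; the first /p/ deletes. → [eklugopsoboapah].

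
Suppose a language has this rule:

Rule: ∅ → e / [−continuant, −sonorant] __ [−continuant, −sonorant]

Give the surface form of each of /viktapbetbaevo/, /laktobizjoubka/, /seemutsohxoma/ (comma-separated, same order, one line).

viketapebetebaevo, laketobizjoubeka, seemutsohxoma

/viktapbetbaevo/: /k/ and /t/ form a stop–stop cluster, so [e] is inserted between them. /p/ and /b/ form a stop–stop cluster, so [e] is inserted between them. /t/ and /b/ form a stop–stop cluster, so [e] is inserted between them. → [viketapebetebaevo].
/laktobizjoubka/: /k/ and /t/ form a stop–stop cluster, so [e] is inserted between them. /b/ and /k/ form a stop–stop cluster, so [e] is inserted between them. → [laketobizjoubeka].
/seemutsohxoma/: the rule's environment is not met; surfaces unchanged as [seemutsohxoma].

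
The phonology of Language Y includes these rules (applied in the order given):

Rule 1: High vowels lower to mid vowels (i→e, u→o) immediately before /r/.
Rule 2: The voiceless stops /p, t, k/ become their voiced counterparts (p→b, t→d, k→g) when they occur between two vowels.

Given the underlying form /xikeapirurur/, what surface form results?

xigeaberoror

Rule 1 (pre-rhotic lowering): /i/ is a high vowel immediately before /r/, so it lowers to [e]. /u/ is a high vowel immediately before /r/, so it lowers to [o]. /u/ is a high vowel immediately before /r/, so it lowers to [o]. /xikeapirurur/ → xikeaperoror.
Rule 2 (intervocalic voicing): /k/ is a voiceless stop between vowels /i/ and /e/, so it voices to [g]. /p/ is a voiceless stop between vowels /a/ and /e/, so it voices to [b]. /xikeaperoror/ → xigeaberoror.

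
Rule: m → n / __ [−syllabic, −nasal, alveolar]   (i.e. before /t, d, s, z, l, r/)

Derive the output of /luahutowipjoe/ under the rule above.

luahutowipjoe

No segment of /luahutowipjoe/ meets the structural description of the rule, so the form surfaces unchanged.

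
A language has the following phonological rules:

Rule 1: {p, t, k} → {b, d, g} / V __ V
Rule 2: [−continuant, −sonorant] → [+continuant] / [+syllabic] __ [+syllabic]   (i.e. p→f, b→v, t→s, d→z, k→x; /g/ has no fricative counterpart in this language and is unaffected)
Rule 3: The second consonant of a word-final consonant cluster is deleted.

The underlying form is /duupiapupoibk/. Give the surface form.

Rule 1 (intervocalic voicing): /p/ is a voiceless stop between vowels /u/ and /i/, so it voices to [b]. /p/ is a voiceless stop between vowels /a/ and /u/, so it voices to [b]. /p/ is a voiceless stop between vowels /u/ and /o/, so it voices to [b]. /duupiapupoibk/ → duubiabuboibk.
Rule 2 (intervocalic spirantization): /b/ is a stop between vowels /u/ and /i/, so it spirantizes to the fricative [v]. /b/ is a stop between vowels /a/ and /u/, so it spirantizes to the fricative [v]. /b/ is a stop between vowels /u/ and /o/, so it spirantizes to the fricative [v]. /duubiabuboibk/ → duuviavuvoibk.
Rule 3 (final cluster simplification): /k/ is the second consonant of a word-final cluster /bk/, so it deletes. /duuviavuvoibk/ → duuviavuvoib.

duuviavuvoib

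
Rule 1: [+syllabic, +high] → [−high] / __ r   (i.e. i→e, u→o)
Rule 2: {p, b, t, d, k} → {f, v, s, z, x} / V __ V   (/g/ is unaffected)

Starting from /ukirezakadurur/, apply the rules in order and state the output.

Rule 1 (pre-rhotic lowering): /i/ is a high vowel immediately before /r/, so it lowers to [e]. /u/ is a high vowel immediately before /r/, so it lowers to [o]. /u/ is a high vowel immediately before /r/, so it lowers to [o]. /ukirezakadurur/ → ukerezakadoror.
Rule 2 (intervocalic spirantization): /k/ is a stop between vowels /u/ and /e/, so it spirantizes to the fricative [x]. /k/ is a stop between vowels /a/ and /a/, so it spirantizes to the fricative [x]. /d/ is a stop between vowels /a/ and /o/, so it spirantizes to the fricative [z]. /ukerezakadoror/ → uxerezaxazoror.

uxerezaxazoror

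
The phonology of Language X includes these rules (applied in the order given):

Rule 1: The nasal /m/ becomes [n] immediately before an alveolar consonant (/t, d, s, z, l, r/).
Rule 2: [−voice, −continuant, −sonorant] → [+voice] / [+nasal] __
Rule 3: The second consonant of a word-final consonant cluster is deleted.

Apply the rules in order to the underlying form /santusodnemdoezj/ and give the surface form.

sandusodnendoez

Rule 1 (nasal place assimilation): /m/ precedes the alveolar consonant /d/, so it assimilates in place to [n]. /santusodnemdoezj/ → santusodnendoezj.
Rule 2 (post-nasal voicing): /t/ is a voiceless stop immediately after the nasal /n/, so it voices to [d]. /santusodnendoezj/ → sandusodnendoezj.
Rule 3 (final cluster simplification): /j/ is the second consonant of a word-final cluster /zj/, so it deletes. /sandusodnendoezj/ → sandusodnendoez.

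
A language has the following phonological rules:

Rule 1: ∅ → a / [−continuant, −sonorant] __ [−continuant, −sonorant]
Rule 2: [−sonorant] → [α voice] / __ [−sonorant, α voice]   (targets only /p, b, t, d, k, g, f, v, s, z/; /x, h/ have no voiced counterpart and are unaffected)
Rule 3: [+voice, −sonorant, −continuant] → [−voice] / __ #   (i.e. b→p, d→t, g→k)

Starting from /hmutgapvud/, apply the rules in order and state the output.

hmutagabvut

Rule 1 (stop-cluster a-epenthesis): /t/ and /g/ form a stop–stop cluster, so [a] is inserted between them. /hmutgapvud/ → hmutagapvud.
Rule 2 (regressive voicing assimilation): /p/ precedes the voiced obstruent /v/, so it voices to [b] by assimilation. /hmutagapvud/ → hmutagabvud.
Rule 3 (final devoicing): /d/ is a voiced stop in word-final position, so it devoices to [t]. /hmutagabvud/ → hmutagabvut.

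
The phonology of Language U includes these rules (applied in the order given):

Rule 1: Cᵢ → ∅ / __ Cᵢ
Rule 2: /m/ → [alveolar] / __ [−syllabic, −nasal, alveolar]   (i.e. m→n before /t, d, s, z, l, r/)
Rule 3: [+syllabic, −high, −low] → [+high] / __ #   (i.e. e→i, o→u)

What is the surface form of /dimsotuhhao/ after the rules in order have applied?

dinsotuhau

Rule 1 (degemination): /hh/ is a geminate; the first /h/ deletes. /dimsotuhhao/ → dimsotuhao.
Rule 2 (nasal place assimilation): /m/ precedes the alveolar consonant /s/, so it assimilates in place to [n]. /dimsotuhao/ → dinsotuhao.
Rule 3 (final vowel raising): /o/ is a mid vowel in word-final position, so it raises to [u]. /dinsotuhao/ → dinsotuhau.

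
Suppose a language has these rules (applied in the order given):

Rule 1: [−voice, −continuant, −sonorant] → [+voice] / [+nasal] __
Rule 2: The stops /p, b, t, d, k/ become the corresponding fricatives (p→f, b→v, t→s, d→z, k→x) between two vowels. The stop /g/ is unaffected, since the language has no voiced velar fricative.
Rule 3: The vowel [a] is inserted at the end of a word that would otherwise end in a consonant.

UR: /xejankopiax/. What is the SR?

Rule 1 (post-nasal voicing): /k/ is a voiceless stop immediately after the nasal /n/, so it voices to [g]. /xejankopiax/ → xejangopiax.
Rule 2 (intervocalic spirantization): /p/ is a stop between vowels /o/ and /i/, so it spirantizes to the fricative [f]. /xejangopiax/ → xejangofiax.
Rule 3 (final a-epenthesis): the form ends in the consonant /x/, so [a] is inserted word-finally. /xejangofiax/ → xejangofiaxa.

xejangofiaxa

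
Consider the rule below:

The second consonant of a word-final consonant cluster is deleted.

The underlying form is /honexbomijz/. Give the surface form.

/z/ is the second consonant of a word-final cluster /jz/, so it deletes.
The other instances of /h/, /n/, /x/, /b/, /m/, /j/ do not occur in the required environment and remain unchanged.
Surface form: [honexbomij].

honexbomij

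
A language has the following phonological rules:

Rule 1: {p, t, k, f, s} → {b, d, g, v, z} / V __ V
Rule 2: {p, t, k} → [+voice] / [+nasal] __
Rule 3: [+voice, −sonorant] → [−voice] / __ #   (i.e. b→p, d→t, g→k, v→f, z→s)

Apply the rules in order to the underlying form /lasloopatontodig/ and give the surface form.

lasloobadondodik

Rule 1 (intervocalic voicing): /p/ is a voiceless obstruent between vowels /o/ and /a/, so it voices to [b]. /t/ is a voiceless obstruent between vowels /a/ and /o/, so it voices to [d]. /lasloopatontodig/ → lasloobadontodig.
Rule 2 (post-nasal voicing): /t/ is a voiceless stop immediately after the nasal /n/, so it voices to [d]. /lasloobadontodig/ → lasloobadondodig.
Rule 3 (final devoicing): /g/ is a voiced obstruent in word-final position, so it devoices to [k]. /lasloobadondodig/ → lasloobadondodik.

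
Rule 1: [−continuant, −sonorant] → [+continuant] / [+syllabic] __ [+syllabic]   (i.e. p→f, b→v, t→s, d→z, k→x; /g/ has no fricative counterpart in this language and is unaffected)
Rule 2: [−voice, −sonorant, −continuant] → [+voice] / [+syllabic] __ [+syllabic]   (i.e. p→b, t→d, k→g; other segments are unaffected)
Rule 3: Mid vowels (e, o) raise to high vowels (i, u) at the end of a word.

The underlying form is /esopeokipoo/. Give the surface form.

Rule 1 (intervocalic spirantization): /p/ is a stop between vowels /o/ and /e/, so it spirantizes to the fricative [f]. /k/ is a stop between vowels /o/ and /i/, so it spirantizes to the fricative [x]. /p/ is a stop between vowels /i/ and /o/, so it spirantizes to the fricative [f]. /esopeokipoo/ → esofeoxifoo.
Rule 2 (intervocalic voicing): no segment meets the environment; /esofeoxifoo/ is unchanged.
Rule 3 (final vowel raising): /o/ is a mid vowel in word-final position, so it raises to [u]. /esofeoxifoo/ → esofeoxifou.

esofeoxifou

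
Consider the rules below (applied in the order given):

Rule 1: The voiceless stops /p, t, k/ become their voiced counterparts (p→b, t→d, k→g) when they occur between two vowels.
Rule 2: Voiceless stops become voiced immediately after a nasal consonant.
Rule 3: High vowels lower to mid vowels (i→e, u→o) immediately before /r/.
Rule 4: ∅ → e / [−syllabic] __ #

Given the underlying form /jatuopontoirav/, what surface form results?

jaduobondoerave

Rule 1 (intervocalic voicing): /t/ is a voiceless stop between vowels /a/ and /u/, so it voices to [d]. /p/ is a voiceless stop between vowels /o/ and /o/, so it voices to [b]. /jatuopontoirav/ → jaduobontoirav.
Rule 2 (post-nasal voicing): /t/ is a voiceless stop immediately after the nasal /n/, so it voices to [d]. /jaduobontoirav/ → jaduobondoirav.
Rule 3 (pre-rhotic lowering): /i/ is a high vowel immediately before /r/, so it lowers to [e]. /jaduobondoirav/ → jaduobondoerav.
Rule 4 (final e-epenthesis): the form ends in the consonant /v/, so [e] is inserted word-finally. /jaduobondoerav/ → jaduobondoerave.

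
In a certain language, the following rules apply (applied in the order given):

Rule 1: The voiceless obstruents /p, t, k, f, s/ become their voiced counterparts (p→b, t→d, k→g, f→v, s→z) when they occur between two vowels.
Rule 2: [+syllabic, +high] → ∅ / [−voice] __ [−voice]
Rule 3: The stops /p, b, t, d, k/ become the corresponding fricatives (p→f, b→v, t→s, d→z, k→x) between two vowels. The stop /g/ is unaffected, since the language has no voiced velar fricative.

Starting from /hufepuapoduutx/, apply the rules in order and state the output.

Rule 1 (intervocalic voicing): /f/ is a voiceless obstruent between vowels /u/ and /e/, so it voices to [v]. /p/ is a voiceless obstruent between vowels /e/ and /u/, so it voices to [b]. /p/ is a voiceless obstruent between vowels /a/ and /o/, so it voices to [b]. /hufepuapoduutx/ → huvebuaboduutx.
Rule 2 (high vowel syncope): no segment meets the environment; /huvebuaboduutx/ is unchanged.
Rule 3 (intervocalic spirantization): /b/ is a stop between vowels /e/ and /u/, so it spirantizes to the fricative [v]. /b/ is a stop between vowels /a/ and /o/, so it spirantizes to the fricative [v]. /d/ is a stop between vowels /o/ and /u/, so it spirantizes to the fricative [z]. /huvebuaboduutx/ → huvevuavozuutx.

huvevuavozuutx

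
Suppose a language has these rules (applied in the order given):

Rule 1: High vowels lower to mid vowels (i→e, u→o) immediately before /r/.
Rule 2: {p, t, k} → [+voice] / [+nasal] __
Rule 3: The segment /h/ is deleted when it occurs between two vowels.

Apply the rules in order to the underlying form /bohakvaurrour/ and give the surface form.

boakvaorroor

Rule 1 (pre-rhotic lowering): /u/ is a high vowel immediately before /r/, so it lowers to [o]. /u/ is a high vowel immediately before /r/, so it lowers to [o]. /bohakvaurrour/ → bohakvaorroor.
Rule 2 (post-nasal voicing): no segment meets the environment; /bohakvaorroor/ is unchanged.
Rule 3 (intervocalic h-deletion): /h/ occurs between vowels /o/ and /a/, so it deletes. /bohakvaorroor/ → boakvaorroor.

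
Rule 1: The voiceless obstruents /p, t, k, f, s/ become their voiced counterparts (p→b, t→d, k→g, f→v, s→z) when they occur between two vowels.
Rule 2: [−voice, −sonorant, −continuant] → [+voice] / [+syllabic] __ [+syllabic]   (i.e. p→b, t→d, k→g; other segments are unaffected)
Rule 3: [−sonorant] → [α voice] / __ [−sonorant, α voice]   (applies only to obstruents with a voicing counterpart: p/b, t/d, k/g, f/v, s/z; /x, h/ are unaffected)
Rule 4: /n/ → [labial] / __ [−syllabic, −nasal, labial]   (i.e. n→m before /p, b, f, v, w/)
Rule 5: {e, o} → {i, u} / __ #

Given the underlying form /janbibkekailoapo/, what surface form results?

jambipkegailoabu

Rule 1 (intervocalic voicing): /k/ is a voiceless obstruent between vowels /e/ and /a/, so it voices to [g]. /p/ is a voiceless obstruent between vowels /a/ and /o/, so it voices to [b]. /janbibkekailoapo/ → janbibkegailoabo.
Rule 2 (intervocalic voicing): no segment meets the environment; /janbibkegailoabo/ is unchanged.
Rule 3 (regressive voicing assimilation): /b/ precedes the voiceless obstruent /k/, so it devoices to [p] by assimilation. /janbibkegailoabo/ → janbipkegailoabo.
Rule 4 (nasal place assimilation): /n/ precedes the labial consonant /b/, so it assimilates in place to [m]. /janbipkegailoabo/ → jambipkegailoabo.
Rule 5 (final vowel raising): /o/ is a mid vowel in word-final position, so it raises to [u]. /jambipkegailoabo/ → jambipkegailoabu.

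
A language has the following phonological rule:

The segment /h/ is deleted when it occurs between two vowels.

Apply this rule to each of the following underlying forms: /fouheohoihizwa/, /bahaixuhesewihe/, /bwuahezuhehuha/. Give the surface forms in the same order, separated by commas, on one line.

foueooiizwa, baaixuesewie, bwuaezueua

/fouheohoihizwa/: /h/ occurs between vowels /u/ and /e/, so it deletes. /h/ occurs between vowels /o/ and /o/, so it deletes. /h/ occurs between vowels /i/ and /i/, so it deletes. → [foueooiizwa].
/bahaixuhesewihe/: /h/ occurs between vowels /a/ and /a/, so it deletes. /h/ occurs between vowels /u/ and /e/, so it deletes. /h/ occurs between vowels /i/ and /e/, so it deletes. → [baaixuesewie].
/bwuahezuhehuha/: /h/ occurs between vowels /a/ and /e/, so it deletes. /h/ occurs between vowels /u/ and /e/, so it deletes. /h/ occurs between vowels /e/ and /u/, so it deletes. /h/ occurs between vowels /u/ and /a/, so it deletes. → [bwuaezueua].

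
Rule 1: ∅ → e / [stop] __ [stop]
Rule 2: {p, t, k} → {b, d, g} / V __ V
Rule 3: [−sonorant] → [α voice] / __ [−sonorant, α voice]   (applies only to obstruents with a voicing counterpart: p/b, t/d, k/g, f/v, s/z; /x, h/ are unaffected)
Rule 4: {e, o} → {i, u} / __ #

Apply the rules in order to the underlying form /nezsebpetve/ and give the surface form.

Rule 1 (stop-cluster e-epenthesis): /b/ and /p/ form a stop–stop cluster, so [e] is inserted between them. /nezsebpetve/ → nezsebepetve.
Rule 2 (intervocalic voicing): /p/ is a voiceless stop between vowels /e/ and /e/, so it voices to [b]. /nezsebepetve/ → nezsebebetve.
Rule 3 (regressive voicing assimilation): /z/ precedes the voiceless obstruent /s/, so it devoices to [s] by assimilation. /t/ precedes the voiced obstruent /v/, so it voices to [d] by assimilation. /nezsebebetve/ → nessebebedve.
Rule 4 (final vowel raising): /e/ is a mid vowel in word-final position, so it raises to [i]. /nessebebedve/ → nessebebedvi.

nessebebedvi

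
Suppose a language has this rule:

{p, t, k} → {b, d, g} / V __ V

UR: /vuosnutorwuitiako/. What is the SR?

/t/ is a voiceless stop between vowels /u/ and /o/, so it voices to [d].
/t/ is a voiceless stop between vowels /i/ and /i/, so it voices to [d].
/k/ is a voiceless stop between vowels /a/ and /o/, so it voices to [g].
Surface form: [vuosnudorwuidiago].

vuosnudorwuidiago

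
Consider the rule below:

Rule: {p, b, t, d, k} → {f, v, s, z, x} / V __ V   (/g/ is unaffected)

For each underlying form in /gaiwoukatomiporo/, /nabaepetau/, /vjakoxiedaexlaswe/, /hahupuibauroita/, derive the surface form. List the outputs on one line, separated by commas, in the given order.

/gaiwoukatomiporo/: /k/ is a stop between vowels /u/ and /a/, so it spirantizes to the fricative [x]. /t/ is a stop between vowels /a/ and /o/, so it spirantizes to the fricative [s]. /p/ is a stop between vowels /i/ and /o/, so it spirantizes to the fricative [f]. → [gaiwouxasomiforo].
/nabaepetau/: /b/ is a stop between vowels /a/ and /a/, so it spirantizes to the fricative [v]. /p/ is a stop between vowels /e/ and /e/, so it spirantizes to the fricative [f]. /t/ is a stop between vowels /e/ and /a/, so it spirantizes to the fricative [s]. → [navaefesau].
/vjakoxiedaexlaswe/: /k/ is a stop between vowels /a/ and /o/, so it spirantizes to the fricative [x]. /d/ is a stop between vowels /e/ and /a/, so it spirantizes to the fricative [z]. → [vjaxoxiezaexlaswe].
/hahupuibauroita/: /p/ is a stop between vowels /u/ and /u/, so it spirantizes to the fricative [f]. /b/ is a stop between vowels /i/ and /a/, so it spirantizes to the fricative [v]. /t/ is a stop between vowels /i/ and /a/, so it spirantizes to the fricative [s]. → [hahufuivauroisa].

gaiwouxasomiforo, navaefesau, vjaxoxiezaexlaswe, hahufuivauroisa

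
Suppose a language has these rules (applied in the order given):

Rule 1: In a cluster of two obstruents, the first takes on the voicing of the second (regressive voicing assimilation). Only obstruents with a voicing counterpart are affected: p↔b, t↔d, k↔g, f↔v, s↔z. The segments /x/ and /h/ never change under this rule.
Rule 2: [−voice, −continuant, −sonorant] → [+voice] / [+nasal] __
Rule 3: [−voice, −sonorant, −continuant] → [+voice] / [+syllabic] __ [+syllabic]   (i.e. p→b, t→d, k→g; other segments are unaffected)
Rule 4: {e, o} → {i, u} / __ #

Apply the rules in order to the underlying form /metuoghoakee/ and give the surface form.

meduokhoagei

Rule 1 (regressive voicing assimilation): /g/ precedes the voiceless obstruent /h/, so it devoices to [k] by assimilation. /metuoghoakee/ → metuokhoakee.
Rule 2 (post-nasal voicing): no segment meets the environment; /metuokhoakee/ is unchanged.
Rule 3 (intervocalic voicing): /t/ is a voiceless stop between vowels /e/ and /u/, so it voices to [d]. /k/ is a voiceless stop between vowels /a/ and /e/, so it voices to [g]. /metuokhoakee/ → meduokhoagee.
Rule 4 (final vowel raising): /e/ is a mid vowel in word-final position, so it raises to [i]. /meduokhoagee/ → meduokhoagei.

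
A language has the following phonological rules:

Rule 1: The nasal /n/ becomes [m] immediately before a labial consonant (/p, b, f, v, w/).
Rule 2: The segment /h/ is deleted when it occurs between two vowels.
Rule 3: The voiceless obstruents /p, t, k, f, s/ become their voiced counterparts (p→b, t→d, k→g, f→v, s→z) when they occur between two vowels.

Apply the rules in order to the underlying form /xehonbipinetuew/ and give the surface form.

xeombibineduew

Rule 1 (nasal place assimilation): /n/ precedes the labial consonant /b/, so it assimilates in place to [m]. /xehonbipinetuew/ → xehombipinetuew.
Rule 2 (intervocalic h-deletion): /h/ occurs between vowels /e/ and /o/, so it deletes. /xehombipinetuew/ → xeombipinetuew.
Rule 3 (intervocalic voicing): /p/ is a voiceless obstruent between vowels /i/ and /i/, so it voices to [b]. /t/ is a voiceless obstruent between vowels /e/ and /u/, so it voices to [d]. /xeombipinetuew/ → xeombibineduew.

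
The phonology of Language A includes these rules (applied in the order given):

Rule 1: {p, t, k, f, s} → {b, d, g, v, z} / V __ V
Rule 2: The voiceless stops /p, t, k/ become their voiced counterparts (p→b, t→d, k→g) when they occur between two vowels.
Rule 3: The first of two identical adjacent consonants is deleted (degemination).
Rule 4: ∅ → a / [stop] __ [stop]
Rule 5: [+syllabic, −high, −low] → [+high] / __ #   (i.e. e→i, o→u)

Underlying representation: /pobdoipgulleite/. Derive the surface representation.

pobadoipaguleidi

Rule 1 (intervocalic voicing): /t/ is a voiceless obstruent between vowels /i/ and /e/, so it voices to [d]. /pobdoipgulleite/ → pobdoipgulleide.
Rule 2 (intervocalic voicing): no segment meets the environment; /pobdoipgulleide/ is unchanged.
Rule 3 (degemination): /ll/ is a geminate; the first /l/ deletes. /pobdoipgulleide/ → pobdoipguleide.
Rule 4 (stop-cluster a-epenthesis): /b/ and /d/ form a stop–stop cluster, so [a] is inserted between them. /p/ and /g/ form a stop–stop cluster, so [a] is inserted between them. /pobdoipguleide/ → pobadoipaguleide.
Rule 5 (final vowel raising): /e/ is a mid vowel in word-final position, so it raises to [i]. /pobadoipaguleide/ → pobadoipaguleidi.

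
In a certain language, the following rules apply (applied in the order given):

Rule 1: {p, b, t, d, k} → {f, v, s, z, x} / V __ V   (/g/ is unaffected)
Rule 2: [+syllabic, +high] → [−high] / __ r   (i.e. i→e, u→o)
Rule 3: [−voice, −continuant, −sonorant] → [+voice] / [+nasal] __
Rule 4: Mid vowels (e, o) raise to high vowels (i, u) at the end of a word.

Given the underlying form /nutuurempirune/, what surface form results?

Rule 1 (intervocalic spirantization): /t/ is a stop between vowels /u/ and /u/, so it spirantizes to the fricative [s]. /nutuurempirune/ → nusuurempirune.
Rule 2 (pre-rhotic lowering): /u/ is a high vowel immediately before /r/, so it lowers to [o]. /i/ is a high vowel immediately before /r/, so it lowers to [e]. /nusuurempirune/ → nusuoremperune.
Rule 3 (post-nasal voicing): /p/ is a voiceless stop immediately after the nasal /m/, so it voices to [b]. /nusuoremperune/ → nusuoremberune.
Rule 4 (final vowel raising): /e/ is a mid vowel in word-final position, so it raises to [i]. /nusuoremberune/ → nusuoremberuni.

nusuoremberuni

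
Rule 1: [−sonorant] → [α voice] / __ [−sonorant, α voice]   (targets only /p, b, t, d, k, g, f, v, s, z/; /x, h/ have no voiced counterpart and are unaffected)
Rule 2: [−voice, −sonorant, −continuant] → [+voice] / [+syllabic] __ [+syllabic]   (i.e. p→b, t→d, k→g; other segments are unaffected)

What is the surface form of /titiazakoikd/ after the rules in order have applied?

tidiazagoigd

Rule 1 (regressive voicing assimilation): /k/ precedes the voiced obstruent /d/, so it voices to [g] by assimilation. /titiazakoikd/ → titiazakoigd.
Rule 2 (intervocalic voicing): /t/ is a voiceless stop between vowels /i/ and /i/, so it voices to [d]. /k/ is a voiceless stop between vowels /a/ and /o/, so it voices to [g]. /titiazakoigd/ → tidiazagoigd.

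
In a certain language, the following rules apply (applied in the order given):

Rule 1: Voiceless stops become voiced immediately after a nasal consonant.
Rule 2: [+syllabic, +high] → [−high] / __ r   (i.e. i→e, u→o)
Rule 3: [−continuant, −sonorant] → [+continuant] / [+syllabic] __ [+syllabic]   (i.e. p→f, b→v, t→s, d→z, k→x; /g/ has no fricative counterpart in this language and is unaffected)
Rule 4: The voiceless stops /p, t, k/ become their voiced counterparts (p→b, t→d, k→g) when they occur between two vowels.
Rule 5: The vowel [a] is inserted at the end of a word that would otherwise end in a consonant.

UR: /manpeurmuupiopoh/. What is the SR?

manbeormuufiofoha

Rule 1 (post-nasal voicing): /p/ is a voiceless stop immediately after the nasal /n/, so it voices to [b]. /manpeurmuupiopoh/ → manbeurmuupiopoh.
Rule 2 (pre-rhotic lowering): /u/ is a high vowel immediately before /r/, so it lowers to [o]. /manbeurmuupiopoh/ → manbeormuupiopoh.
Rule 3 (intervocalic spirantization): /p/ is a stop between vowels /u/ and /i/, so it spirantizes to the fricative [f]. /p/ is a stop between vowels /o/ and /o/, so it spirantizes to the fricative [f]. /manbeormuupiopoh/ → manbeormuufiofoh.
Rule 4 (intervocalic voicing): no segment meets the environment; /manbeormuufiofoh/ is unchanged.
Rule 5 (final a-epenthesis): the form ends in the consonant /h/, so [a] is inserted word-finally. /manbeormuufiofoh/ → manbeormuufiofoha.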